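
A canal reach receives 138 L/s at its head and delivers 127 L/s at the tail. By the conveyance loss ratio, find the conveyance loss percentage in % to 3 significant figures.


Approach: apply the conveyance loss ratio, loss% = ((Q_head - Q_tail)/Q_head)*100.
loss = ((138 - 127)/138)*100 = 7.97 %
Therefore the conveyance loss percentage = 7.97 %.


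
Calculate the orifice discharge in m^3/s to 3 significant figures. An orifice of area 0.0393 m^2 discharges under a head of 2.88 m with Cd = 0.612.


Approach: apply the orifice equation, Q = Cd*A*sqrt(2*g*h).
Q = 0.612 * 0.0393 * sqrt(2*9.81*2.88) = 0.181 m^3/s
Therefore the orifice discharge = 0.181 m^3/s.


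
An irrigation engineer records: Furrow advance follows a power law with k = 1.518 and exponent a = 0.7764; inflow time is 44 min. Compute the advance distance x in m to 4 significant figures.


Approach: apply the power-law advance function, x = k*t^a.
x = 1.518 * 44^0.7764 = 28.66 m
Therefore the advance distance x = 28.66 m.


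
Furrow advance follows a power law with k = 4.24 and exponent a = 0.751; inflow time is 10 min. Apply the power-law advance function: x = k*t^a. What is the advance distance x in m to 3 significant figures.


x = 4.24 * 10^0.751 = 23.9 m
Therefore the advance distance x = 23.9 m.


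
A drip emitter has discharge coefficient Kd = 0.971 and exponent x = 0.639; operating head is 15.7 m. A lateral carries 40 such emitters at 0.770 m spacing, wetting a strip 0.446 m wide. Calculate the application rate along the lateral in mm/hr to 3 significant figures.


Approach: apply the emitter equation with a lateral mass balance, q = Kd*h^x; Q = n*q; rate = Q/(n*spacing*width).
Step 1 — single emitter flow (q = Kd*h^x):
  q = 0.971 * 15.7^0.639 = 5.6416 L/hr
Step 2 — total lateral flow: Q = 40 * 5.6416 = 225.66 L/hr
Step 3 — wetted area: A = 40 * 0.770 * 0.446 = 13.737 m^2
Step 4 — application rate: Q/A = 225.66/13.737 = 16.4 mm/hr
Therefore the application rate along the lateral = 16.4 mm/hr.


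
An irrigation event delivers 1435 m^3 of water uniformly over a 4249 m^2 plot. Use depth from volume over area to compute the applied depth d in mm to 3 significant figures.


Approach: apply depth from volume over area, d = (V/A)*1000.
d = (1435 / 4249) * 1000 = 338 mm
Therefore the applied depth d = 338 mm.


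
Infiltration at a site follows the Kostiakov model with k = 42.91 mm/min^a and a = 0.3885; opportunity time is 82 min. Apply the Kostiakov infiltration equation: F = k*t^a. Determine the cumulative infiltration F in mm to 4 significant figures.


F = 42.91 * 82^0.3885 = 237.7 mm
Therefore the cumulative infiltration F = 237.7 mm.


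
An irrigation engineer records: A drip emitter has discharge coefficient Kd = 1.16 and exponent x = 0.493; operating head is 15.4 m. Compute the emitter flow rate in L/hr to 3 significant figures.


Approach: apply the emitter characteristic equation, q = Kd * h^x.
q = 1.16 * 15.4^0.493 = 4.47 L/hr
Therefore the emitter flow rate = 4.47 L/hr.


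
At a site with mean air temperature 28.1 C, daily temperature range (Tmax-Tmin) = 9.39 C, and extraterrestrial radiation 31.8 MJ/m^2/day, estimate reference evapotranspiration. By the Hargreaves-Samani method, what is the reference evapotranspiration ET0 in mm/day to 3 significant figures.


Approach: apply the Hargreaves-Samani method, ET0 = 0.0023*(Tmean+17.8)*sqrt(Tmax-Tmin)*0.408*Ra.
ET0 = 0.0023*(28.1+17.8)*sqrt(9.39)*0.408*31.8 = 4.20 mm/day
Therefore the reference evapotranspiration ET0 = 4.20 mm/day.


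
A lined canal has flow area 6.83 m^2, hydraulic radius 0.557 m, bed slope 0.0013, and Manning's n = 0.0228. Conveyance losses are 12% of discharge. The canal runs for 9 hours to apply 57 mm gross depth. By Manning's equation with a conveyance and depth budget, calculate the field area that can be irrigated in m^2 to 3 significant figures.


Approach: apply Manning's equation with a conveyance and depth budget, Q = (1/n)*A*R^(2/3)*S^(1/2); Q_field = Q*(1-loss); Area = Q_field*t/(d/1000).
Step 1 — canal discharge (Manning's equation):
  Q = (1/0.0228) * 6.83 * 0.557^(2/3) * 0.0013^(1/2) = 7.3119 m^3/s
Step 2 — delivered flow: Q_field = 7.3119*(1 - 12/100) = 6.4344 m^3/s
Step 3 — volume delivered: V = 6.4344 * 9*3600 = 208480 m^3
Step 4 — area served: A = V / (depth/1000) = 208480 / 0.057 = 3660000 m^2
Therefore the field area that can be irrigated = 3660000 m^2.


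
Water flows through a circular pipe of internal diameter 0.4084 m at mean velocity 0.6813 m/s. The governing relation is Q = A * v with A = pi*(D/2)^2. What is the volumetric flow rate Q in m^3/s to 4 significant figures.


A = pi*(0.4084/2)^2 = 0.130997 m^2
Q = 0.130997 * 0.6813 = 0.08925 m^3/s
Therefore the volumetric flow rate Q = 0.08925 m^3/s.


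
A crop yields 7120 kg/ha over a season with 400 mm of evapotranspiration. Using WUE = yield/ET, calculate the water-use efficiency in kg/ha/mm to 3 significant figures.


WUE = 7120 / 400 = 17.8 kg/ha/mm
Therefore the water-use efficiency = 17.8 kg/ha/mm.


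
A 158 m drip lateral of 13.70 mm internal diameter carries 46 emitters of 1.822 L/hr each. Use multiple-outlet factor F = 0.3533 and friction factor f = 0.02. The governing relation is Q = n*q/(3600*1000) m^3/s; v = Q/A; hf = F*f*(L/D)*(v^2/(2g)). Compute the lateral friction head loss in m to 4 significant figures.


Q = 46*1.822/(3600*1000) = 2.32811e-05 m^3/s
A = pi*(13.70e-3/2)^2 = 1.47411e-04 m^2, so v = Q/A = 0.157933 m/s
hf = 0.3533*0.02*(158/0.01370)*(0.157933^2/(2*9.81)) = 0.1036 m
Therefore the lateral friction head loss = 0.1036 m.


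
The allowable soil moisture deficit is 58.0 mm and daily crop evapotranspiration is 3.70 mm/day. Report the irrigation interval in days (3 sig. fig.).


Approach: apply the irrigation interval relation, interval = SMD / ETc.
interval = 58.0 / 3.70 = 15.7 days
Therefore the irrigation interval = 15.7 days.


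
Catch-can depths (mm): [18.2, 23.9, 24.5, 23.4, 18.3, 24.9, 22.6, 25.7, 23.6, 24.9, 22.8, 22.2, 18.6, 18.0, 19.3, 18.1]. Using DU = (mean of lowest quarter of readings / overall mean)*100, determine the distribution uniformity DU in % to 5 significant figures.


sorted lowest 4 of 16: [18.0, 18.1, 18.2, 18.3] -> mean = 18.15000 mm
overall mean = 21.81250 mm
DU = (18.15000/21.81250)*100 = 83.209 %
Therefore the distribution uniformity DU = 83.209 %.


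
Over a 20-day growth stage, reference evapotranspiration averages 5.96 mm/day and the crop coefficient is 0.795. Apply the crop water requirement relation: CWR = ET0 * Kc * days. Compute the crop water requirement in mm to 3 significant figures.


CWR = 5.96 * 0.795 * 20 = 94.8 mm
Therefore the crop water requirement = 94.8 mm.


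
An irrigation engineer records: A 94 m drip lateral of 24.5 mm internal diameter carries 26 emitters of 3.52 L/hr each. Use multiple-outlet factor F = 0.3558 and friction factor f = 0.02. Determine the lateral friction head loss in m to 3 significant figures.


Approach: apply Darcy-Weisbach with the multiple-outlet F-factor, Q = n*q/(3600*1000) m^3/s; v = Q/A; hf = F*f*(L/D)*(v^2/(2g)).
Q = 26*3.52/(3600*1000) = 2.5422e-05 m^3/s
A = pi*(24.5e-3/2)^2 = 4.7144e-04 m^2, so v = Q/A = 0.053925 m/s
hf = 0.3558*0.02*(94/0.0245)*(0.053925^2/(2*9.81)) = 0.00405 m
Therefore the lateral friction head loss = 0.00405 m.


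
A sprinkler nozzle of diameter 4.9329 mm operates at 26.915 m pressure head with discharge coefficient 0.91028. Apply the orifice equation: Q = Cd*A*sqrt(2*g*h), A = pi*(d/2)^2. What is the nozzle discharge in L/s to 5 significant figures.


A = pi*(4.9329e-3/2)^2 = 1.911149e-05 m^2
Q = 0.91028 * 1.911149e-05 * sqrt(2*9.81*26.915) * 1000 = 0.39978 L/s
Therefore the nozzle discharge = 0.39978 L/s.


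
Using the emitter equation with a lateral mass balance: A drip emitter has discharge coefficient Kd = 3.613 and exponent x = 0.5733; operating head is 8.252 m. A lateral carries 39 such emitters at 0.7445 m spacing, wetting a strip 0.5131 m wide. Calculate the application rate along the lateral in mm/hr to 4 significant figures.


Approach: apply the emitter equation with a lateral mass balance, q = Kd*h^x; Q = n*q; rate = Q/(n*spacing*width).
Step 1 — single emitter flow (q = Kd*h^x):
  q = 3.613 * 8.252^0.5733 = 12.1152 L/hr
Step 2 — total lateral flow: Q = 39 * 12.1152 = 472.494 L/hr
Step 3 — wetted area: A = 39 * 0.7445 * 0.5131 = 14.8981 m^2
Step 4 — application rate: Q/A = 472.494/14.8981 = 31.71 mm/hr
Therefore the application rate along the lateral = 31.71 mm/hr.


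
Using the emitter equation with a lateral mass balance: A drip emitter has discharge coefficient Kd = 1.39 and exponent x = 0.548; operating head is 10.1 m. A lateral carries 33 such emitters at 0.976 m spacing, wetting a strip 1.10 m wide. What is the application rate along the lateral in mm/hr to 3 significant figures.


Approach: apply the emitter equation with a lateral mass balance, q = Kd*h^x; Q = n*q; rate = Q/(n*spacing*width).
Step 1 — single emitter flow (q = Kd*h^x):
  q = 1.39 * 10.1^0.548 = 4.9361 L/hr
Step 2 — total lateral flow: Q = 33 * 4.9361 = 162.89 L/hr
Step 3 — wetted area: A = 33 * 0.976 * 1.10 = 35.429 m^2
Step 4 — application rate: Q/A = 162.89/35.429 = 4.60 mm/hr
Therefore the application rate along the lateral = 4.60 mm/hr.


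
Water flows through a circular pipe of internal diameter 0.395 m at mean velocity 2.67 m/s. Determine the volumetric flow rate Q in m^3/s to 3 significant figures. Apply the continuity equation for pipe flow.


Approach: apply the continuity equation for pipe flow, Q = A * v with A = pi*(D/2)^2.
A = pi*(0.395/2)^2 = 0.12254 m^2
Q = 0.12254 * 2.67 = 0.327 m^3/s
Therefore the volumetric flow rate Q = 0.327 m^3/s.


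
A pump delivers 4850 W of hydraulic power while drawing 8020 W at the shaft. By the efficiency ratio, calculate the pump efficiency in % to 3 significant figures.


Approach: apply the efficiency ratio, eta = (P_out/P_in)*100.
eta = (4850 / 8020) * 100 = 60.5 %
Therefore the pump efficiency = 60.5 %.


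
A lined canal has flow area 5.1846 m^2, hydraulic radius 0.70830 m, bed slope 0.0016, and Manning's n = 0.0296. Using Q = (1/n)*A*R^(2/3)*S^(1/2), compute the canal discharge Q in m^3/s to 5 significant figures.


Q = (1/0.0296) * 5.1846 * 0.70830^(2/3) * 0.0016^(1/2) = 5.5671 m^3/s
Therefore the canal discharge Q = 5.5671 m^3/s.


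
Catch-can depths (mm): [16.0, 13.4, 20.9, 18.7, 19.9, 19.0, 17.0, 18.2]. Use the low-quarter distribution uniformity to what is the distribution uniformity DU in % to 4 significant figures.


Approach: apply the low-quarter distribution uniformity, DU = (mean of lowest quarter of readings / overall mean)*100.
sorted lowest 2 of 8: [13.4, 16.0] -> mean = 14.7000 mm
overall mean = 17.8875 mm
DU = (14.7000/17.8875)*100 = 82.18 %
Therefore the distribution uniformity DU = 82.18 %.


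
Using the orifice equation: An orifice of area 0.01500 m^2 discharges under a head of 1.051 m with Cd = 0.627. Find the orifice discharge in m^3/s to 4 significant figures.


Approach: apply the orifice equation, Q = Cd*A*sqrt(2*g*h).
Q = 0.627 * 0.01500 * sqrt(2*9.81*1.051) = 0.04271 m^3/s
Therefore the orifice discharge = 0.04271 m^3/s.


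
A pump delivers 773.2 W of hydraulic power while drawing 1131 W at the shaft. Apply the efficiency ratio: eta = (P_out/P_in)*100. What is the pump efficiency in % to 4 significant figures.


eta = (773.2 / 1131) * 100 = 68.36 %
Therefore the pump efficiency = 68.36 %.


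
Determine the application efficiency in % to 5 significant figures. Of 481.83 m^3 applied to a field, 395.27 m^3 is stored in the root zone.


Approach: apply the application efficiency ratio, Ea = (stored/applied)*100.
Ea = (395.27/481.83)*100 = 82.035 %
Therefore the application efficiency = 82.035 %.


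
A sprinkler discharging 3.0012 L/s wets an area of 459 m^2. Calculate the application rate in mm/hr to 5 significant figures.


Approach: apply the application rate relation, rate = (Q/A)*3600.
rate = (3.0012 / 459) * 3600 = 23.539 mm/hr
Therefore the application rate = 23.539 mm/hr.


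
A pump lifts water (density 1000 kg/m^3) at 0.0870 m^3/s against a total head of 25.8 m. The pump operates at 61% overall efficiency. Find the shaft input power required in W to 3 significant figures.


Approach: apply hydraulic power then efficiency conversion, P = rho*g*Q*H; P_in = P/eta.
Step 1 — hydraulic power (P = rho*g*Q*H):
  P = 1000 * 9.81 * 0.0870 * 25.8 = 22020 W
Step 2 — input power: P_in = P/eta = 22020 / 0.61 = 36100 W
Therefore the shaft input power required = 36100 W.


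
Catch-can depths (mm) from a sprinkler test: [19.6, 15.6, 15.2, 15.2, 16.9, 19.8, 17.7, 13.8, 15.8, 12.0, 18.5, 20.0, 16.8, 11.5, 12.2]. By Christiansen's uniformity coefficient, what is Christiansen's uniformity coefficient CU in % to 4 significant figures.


Approach: apply Christiansen's uniformity coefficient, CU = (1 - mean_abs_deviation/mean)*100.
mean = 16.0400 mm
mean |d_i - mean| = 2.26933 mm
CU = (1 - 2.26933/16.0400)*100 = 85.85 %
Therefore Christiansen's uniformity coefficient CU = 85.85 %.


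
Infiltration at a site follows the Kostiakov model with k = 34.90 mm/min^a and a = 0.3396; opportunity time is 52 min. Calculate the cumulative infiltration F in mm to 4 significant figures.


Approach: apply the Kostiakov infiltration equation, F = k*t^a.
F = 34.90 * 52^0.3396 = 133.5 mm
Therefore the cumulative infiltration F = 133.5 mm.


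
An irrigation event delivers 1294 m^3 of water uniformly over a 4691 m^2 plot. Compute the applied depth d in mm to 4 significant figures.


Approach: apply depth from volume over area, d = (V/A)*1000.
d = (1294 / 4691) * 1000 = 275.8 mm
Therefore the applied depth d = 275.8 mm.


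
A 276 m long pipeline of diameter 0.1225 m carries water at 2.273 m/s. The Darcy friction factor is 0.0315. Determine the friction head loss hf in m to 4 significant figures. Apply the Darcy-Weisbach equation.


Approach: apply the Darcy-Weisbach equation, hf = f*(L/D)*(v^2/(2g)).
hf = 0.0315 * (276/0.1225) * (2.273^2 / (2*9.81))
hf = 18.69 m
Therefore the friction head loss hf = 18.69 m.


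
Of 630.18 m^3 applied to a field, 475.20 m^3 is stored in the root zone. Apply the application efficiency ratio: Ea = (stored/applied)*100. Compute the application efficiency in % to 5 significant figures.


Ea = (475.20/630.18)*100 = 75.407 %
Therefore the application efficiency = 75.407 %.


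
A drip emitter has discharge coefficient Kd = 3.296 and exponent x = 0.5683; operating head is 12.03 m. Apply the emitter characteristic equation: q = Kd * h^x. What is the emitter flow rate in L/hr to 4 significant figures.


q = 3.296 * 12.03^0.5683 = 13.55 L/hr
Therefore the emitter flow rate = 13.55 L/hr.


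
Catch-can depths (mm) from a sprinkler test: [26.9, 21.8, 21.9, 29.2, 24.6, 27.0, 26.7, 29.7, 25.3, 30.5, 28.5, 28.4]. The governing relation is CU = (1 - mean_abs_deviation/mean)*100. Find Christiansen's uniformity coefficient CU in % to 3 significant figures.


mean = 26.708 mm
mean |d_i - mean| = 2.2069 mm
CU = (1 - 2.2069/26.708)*100 = 91.7 %
Therefore Christiansen's uniformity coefficient CU = 91.7 %.


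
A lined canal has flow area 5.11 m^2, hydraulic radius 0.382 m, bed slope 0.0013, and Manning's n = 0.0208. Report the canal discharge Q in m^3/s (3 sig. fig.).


Approach: apply Manning's equation, Q = (1/n)*A*R^(2/3)*S^(1/2).
Q = (1/0.0208) * 5.11 * 0.382^(2/3) * 0.0013^(1/2) = 4.66 m^3/s
Therefore the canal discharge Q = 4.66 m^3/s.


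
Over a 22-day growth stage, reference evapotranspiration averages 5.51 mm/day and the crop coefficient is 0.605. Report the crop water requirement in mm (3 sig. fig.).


Approach: apply the crop water requirement relation, CWR = ET0 * Kc * days.
CWR = 5.51 * 0.605 * 22 = 73.3 mm
Therefore the crop water requirement = 73.3 mm.


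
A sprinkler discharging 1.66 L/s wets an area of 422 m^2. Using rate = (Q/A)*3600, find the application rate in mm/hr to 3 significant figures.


rate = (1.66 / 422) * 3600 = 14.2 mm/hr
Therefore the application rate = 14.2 mm/hr.


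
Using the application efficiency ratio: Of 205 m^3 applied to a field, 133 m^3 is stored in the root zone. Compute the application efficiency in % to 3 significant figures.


Approach: apply the application efficiency ratio, Ea = (stored/applied)*100.
Ea = (133/205)*100 = 64.9 %
Therefore the application efficiency = 64.9 %.


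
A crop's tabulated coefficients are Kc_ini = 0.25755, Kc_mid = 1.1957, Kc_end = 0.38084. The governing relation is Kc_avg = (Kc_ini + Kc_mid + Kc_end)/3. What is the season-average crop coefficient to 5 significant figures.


Kc_avg = (0.25755 + 1.1957 + 0.38084)/3 = 0.61136
Therefore the season-average crop coefficient = 0.61136.


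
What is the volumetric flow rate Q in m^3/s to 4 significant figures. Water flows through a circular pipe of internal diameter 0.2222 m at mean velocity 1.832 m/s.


Approach: apply the continuity equation for pipe flow, Q = A * v with A = pi*(D/2)^2.
A = pi*(0.2222/2)^2 = 0.0387773 m^2
Q = 0.0387773 * 1.832 = 0.07104 m^3/s
Therefore the volumetric flow rate Q = 0.07104 m^3/s.


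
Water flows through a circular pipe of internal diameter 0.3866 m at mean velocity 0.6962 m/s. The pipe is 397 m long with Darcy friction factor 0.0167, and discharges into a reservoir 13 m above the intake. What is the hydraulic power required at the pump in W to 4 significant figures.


Approach: apply continuity + Darcy-Weisbach + hydraulic power, Q = A*v; hf = f*(L/D)*(v^2/(2g)); H = static + hf; P = rho*g*Q*H.
Step 1 — flow rate (continuity, Q = A*v):
  A = pi*(0.3866/2)^2 = 0.117385 m^2
  Q = 0.117385 * 0.6962 = 0.0817236 m^3/s
Step 2 — friction head loss (Darcy-Weisbach):
  hf = 0.0167 * (397/0.3866) * (0.6962^2 / (2*9.81))
  hf = 0.423657 m
Step 3 — total head: H = 13 + 0.423657 = 13.4237 m
Step 4 — hydraulic power (P = rho*g*Q*H):
  P = 1000 * 9.81 * 0.0817236 * 13.4237 = 10760 W
Therefore the hydraulic power required at the pump = 10760 W.


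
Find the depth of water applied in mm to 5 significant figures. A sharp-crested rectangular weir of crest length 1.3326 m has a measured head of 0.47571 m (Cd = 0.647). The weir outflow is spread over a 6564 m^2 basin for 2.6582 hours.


Approach: apply the rectangular weir equation with a volume-to-depth conversion, Q = (2/3)*Cd*L*sqrt(2g)*H^1.5; d = Q*t/A * 1000.
Step 1 — weir discharge:
  Q = (2/3)*0.647*1.3326*sqrt(2*9.81)*0.47571^1.5 = 0.8353640 m^3/s
Step 2 — volume: V = 0.8353640 * 2.6582*3600 = 7994.032 m^3
Step 3 — depth: d = V/A * 1000 = 7994.032/6564 * 1000 = 1217.9 mm
Therefore the depth of water applied = 1217.9 mm.


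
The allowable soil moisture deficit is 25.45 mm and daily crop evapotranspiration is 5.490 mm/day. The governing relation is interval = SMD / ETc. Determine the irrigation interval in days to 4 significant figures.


interval = 25.45 / 5.490 = 4.636 days
Therefore the irrigation interval = 4.636 days.


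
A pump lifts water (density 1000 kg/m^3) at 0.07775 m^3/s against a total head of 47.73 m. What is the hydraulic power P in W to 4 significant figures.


Approach: apply the hydraulic power relation, P = rho*g*Q*H.
P = 1000 * 9.81 * 0.07775 * 47.73 = 36400 W
Therefore the hydraulic power P = 36400 W.


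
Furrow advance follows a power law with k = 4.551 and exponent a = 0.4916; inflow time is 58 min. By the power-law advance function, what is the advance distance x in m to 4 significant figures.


Approach: apply the power-law advance function, x = k*t^a.
x = 4.551 * 58^0.4916 = 33.50 m
Therefore the advance distance x = 33.50 m.


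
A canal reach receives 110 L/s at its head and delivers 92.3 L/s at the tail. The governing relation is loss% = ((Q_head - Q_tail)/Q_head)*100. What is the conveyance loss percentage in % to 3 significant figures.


loss = ((110 - 92.3)/110)*100 = 16.1 %
Therefore the conveyance loss percentage = 16.1 %.


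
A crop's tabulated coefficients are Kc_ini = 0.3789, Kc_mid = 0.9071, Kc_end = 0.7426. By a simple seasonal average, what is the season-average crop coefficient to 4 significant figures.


Approach: apply a simple seasonal average, Kc_avg = (Kc_ini + Kc_mid + Kc_end)/3.
Kc_avg = (0.3789 + 0.9071 + 0.7426)/3 = 0.6762
Therefore the season-average crop coefficient = 0.6762.


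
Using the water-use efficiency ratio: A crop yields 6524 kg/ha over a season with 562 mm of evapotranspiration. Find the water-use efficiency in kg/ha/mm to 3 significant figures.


Approach: apply the water-use efficiency ratio, WUE = yield/ET.
WUE = 6524 / 562 = 11.6 kg/ha/mm
Therefore the water-use efficiency = 11.6 kg/ha/mm.


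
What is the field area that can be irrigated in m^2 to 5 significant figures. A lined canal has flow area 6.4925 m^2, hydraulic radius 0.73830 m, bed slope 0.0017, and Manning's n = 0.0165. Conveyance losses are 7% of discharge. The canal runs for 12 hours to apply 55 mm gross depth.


Approach: apply Manning's equation with a conveyance and depth budget, Q = (1/n)*A*R^(2/3)*S^(1/2); Q_field = Q*(1-loss); Area = Q_field*t/(d/1000).
Step 1 — canal discharge (Manning's equation):
  Q = (1/0.0165) * 6.4925 * 0.73830^(2/3) * 0.0017^(1/2) = 13.25280 m^3/s
Step 2 — delivered flow: Q_field = 13.25280*(1 - 7/100) = 12.32511 m^3/s
Step 3 — volume delivered: V = 12.32511 * 12*3600 = 532444.6 m^3
Step 4 — area served: A = V / (depth/1000) = 532444.6 / 0.055 = 9680800 m^2
Therefore the field area that can be irrigated = 9680800 m^2.


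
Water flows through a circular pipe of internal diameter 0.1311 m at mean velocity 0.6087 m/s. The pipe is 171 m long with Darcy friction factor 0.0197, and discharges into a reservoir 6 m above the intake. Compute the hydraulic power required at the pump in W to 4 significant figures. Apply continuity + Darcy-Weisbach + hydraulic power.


Approach: apply continuity + Darcy-Weisbach + hydraulic power, Q = A*v; hf = f*(L/D)*(v^2/(2g)); H = static + hf; P = rho*g*Q*H.
Step 1 — flow rate (continuity, Q = A*v):
  A = pi*(0.1311/2)^2 = 0.0134988 m^2
  Q = 0.0134988 * 0.6087 = 0.00821672 m^3/s
Step 2 — friction head loss (Darcy-Weisbach):
  hf = 0.0197 * (171/0.1311) * (0.6087^2 / (2*9.81))
  hf = 0.485252 m
Step 3 — total head: H = 6 + 0.485252 = 6.48525 m
Step 4 — hydraulic power (P = rho*g*Q*H):
  P = 1000 * 9.81 * 0.00821672 * 6.48525 = 522.8 W
Therefore the hydraulic power required at the pump = 522.8 W.


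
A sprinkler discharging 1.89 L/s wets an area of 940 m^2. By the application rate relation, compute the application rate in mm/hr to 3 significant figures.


Approach: apply the application rate relation, rate = (Q/A)*3600.
rate = (1.89 / 940) * 3600 = 7.24 mm/hr
Therefore the application rate = 7.24 mm/hr.


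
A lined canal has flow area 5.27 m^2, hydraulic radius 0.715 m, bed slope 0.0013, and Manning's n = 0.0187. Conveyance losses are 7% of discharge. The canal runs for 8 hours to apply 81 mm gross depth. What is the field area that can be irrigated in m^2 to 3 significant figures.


Approach: apply Manning's equation with a conveyance and depth budget, Q = (1/n)*A*R^(2/3)*S^(1/2); Q_field = Q*(1-loss); Area = Q_field*t/(d/1000).
Step 1 — canal discharge (Manning's equation):
  Q = (1/0.0187) * 5.27 * 0.715^(2/3) * 0.0013^(1/2) = 8.1248 m^3/s
Step 2 — delivered flow: Q_field = 8.1248*(1 - 7/100) = 7.5560 m^3/s
Step 3 — volume delivered: V = 7.5560 * 8*3600 = 217610 m^3
Step 4 — area served: A = V / (depth/1000) = 217610 / 0.081 = 2690000 m^2
Therefore the field area that can be irrigated = 2690000 m^2.


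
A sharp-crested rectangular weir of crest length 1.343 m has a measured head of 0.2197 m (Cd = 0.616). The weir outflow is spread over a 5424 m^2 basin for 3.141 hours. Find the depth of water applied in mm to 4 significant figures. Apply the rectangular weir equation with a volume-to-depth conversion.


Approach: apply the rectangular weir equation with a volume-to-depth conversion, Q = (2/3)*Cd*L*sqrt(2g)*H^1.5; d = Q*t/A * 1000.
Step 1 — weir discharge:
  Q = (2/3)*0.616*1.343*sqrt(2*9.81)*0.2197^1.5 = 0.251571 m^3/s
Step 2 — volume: V = 0.251571 * 3.141*3600 = 2844.66 m^3
Step 3 — depth: d = V/A * 1000 = 2844.66/5424 * 1000 = 524.5 mm
Therefore the depth of water applied = 524.5 mm.


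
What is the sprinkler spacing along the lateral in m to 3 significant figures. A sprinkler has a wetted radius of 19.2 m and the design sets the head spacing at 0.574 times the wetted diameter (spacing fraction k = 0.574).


Approach: apply the sprinkler spacing rule (spacing as a fraction of wetted diameter), S = k*(2*R).
S = 0.574 * (2 * 19.2) = 22.0 m
Therefore the sprinkler spacing along the lateral = 22.0 m.


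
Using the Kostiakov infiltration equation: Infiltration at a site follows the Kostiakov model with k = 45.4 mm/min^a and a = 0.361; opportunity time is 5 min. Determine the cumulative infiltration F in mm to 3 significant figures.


Approach: apply the Kostiakov infiltration equation, F = k*t^a.
F = 45.4 * 5^0.361 = 81.2 mm
Therefore the cumulative infiltration F = 81.2 mm.


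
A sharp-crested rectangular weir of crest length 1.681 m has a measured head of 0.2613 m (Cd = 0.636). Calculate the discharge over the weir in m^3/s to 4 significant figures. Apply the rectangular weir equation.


Approach: apply the rectangular weir equation, Q = (2/3)*Cd*L*sqrt(2g)*H^1.5.
Q = (2/3)*0.636*1.681*sqrt(2*9.81)*0.2613^1.5 = 0.4217 m^3/s
Therefore the discharge over the weir = 0.4217 m^3/s.


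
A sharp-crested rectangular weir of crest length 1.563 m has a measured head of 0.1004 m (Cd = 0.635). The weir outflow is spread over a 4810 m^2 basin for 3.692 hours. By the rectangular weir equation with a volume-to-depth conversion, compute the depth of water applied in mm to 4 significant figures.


Approach: apply the rectangular weir equation with a volume-to-depth conversion, Q = (2/3)*Cd*L*sqrt(2g)*H^1.5; d = Q*t/A * 1000.
Step 1 — weir discharge:
  Q = (2/3)*0.635*1.563*sqrt(2*9.81)*0.1004^1.5 = 0.0932377 m^3/s
Step 2 — volume: V = 0.0932377 * 3.692*3600 = 1239.24 m^3
Step 3 — depth: d = V/A * 1000 = 1239.24/4810 * 1000 = 257.6 mm
Therefore the depth of water applied = 257.6 mm.


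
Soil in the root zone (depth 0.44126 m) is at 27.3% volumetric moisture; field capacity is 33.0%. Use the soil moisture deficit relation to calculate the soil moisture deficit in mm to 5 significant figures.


Approach: apply the soil moisture deficit relation, SMD = (FC - theta)/100 * depth * 1000.
SMD = (33.0 - 27.3)/100 * 0.44126 * 1000 = 25.152 mm
Therefore the soil moisture deficit = 25.152 mm.


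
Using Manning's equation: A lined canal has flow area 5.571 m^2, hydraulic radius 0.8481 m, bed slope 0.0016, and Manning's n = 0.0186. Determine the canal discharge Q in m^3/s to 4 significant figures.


Approach: apply Manning's equation, Q = (1/n)*A*R^(2/3)*S^(1/2).
Q = (1/0.0186) * 5.571 * 0.8481^(2/3) * 0.0016^(1/2) = 10.73 m^3/s
Therefore the canal discharge Q = 10.73 m^3/s.


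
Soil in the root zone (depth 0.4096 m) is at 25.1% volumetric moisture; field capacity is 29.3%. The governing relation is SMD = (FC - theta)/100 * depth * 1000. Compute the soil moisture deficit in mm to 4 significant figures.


SMD = (29.3 - 25.1)/100 * 0.4096 * 1000 = 17.20 mm
Therefore the soil moisture deficit = 17.20 mm.


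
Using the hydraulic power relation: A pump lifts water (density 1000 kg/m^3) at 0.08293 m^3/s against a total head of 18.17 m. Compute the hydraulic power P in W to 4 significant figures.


Approach: apply the hydraulic power relation, P = rho*g*Q*H.
P = 1000 * 9.81 * 0.08293 * 18.17 = 14780 W
Therefore the hydraulic power P = 14780 W.


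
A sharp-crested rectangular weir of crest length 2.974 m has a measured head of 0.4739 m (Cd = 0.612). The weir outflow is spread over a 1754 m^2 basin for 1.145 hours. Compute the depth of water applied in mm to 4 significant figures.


Approach: apply the rectangular weir equation with a volume-to-depth conversion, Q = (2/3)*Cd*L*sqrt(2g)*H^1.5; d = Q*t/A * 1000.
Step 1 — weir discharge:
  Q = (2/3)*0.612*2.974*sqrt(2*9.81)*0.4739^1.5 = 1.75340 m^3/s
Step 2 — volume: V = 1.75340 * 1.145*3600 = 7227.51 m^3
Step 3 — depth: d = V/A * 1000 = 7227.51/1754 * 1000 = 4121 mm
Therefore the depth of water applied = 4121 mm.


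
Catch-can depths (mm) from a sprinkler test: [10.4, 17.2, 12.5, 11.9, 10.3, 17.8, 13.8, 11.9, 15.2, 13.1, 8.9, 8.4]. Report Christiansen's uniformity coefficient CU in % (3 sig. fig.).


Approach: apply Christiansen's uniformity coefficient, CU = (1 - mean_abs_deviation/mean)*100.
mean = 12.617 mm
mean |d_i - mean| = 2.3361 mm
CU = (1 - 2.3361/12.617)*100 = 81.5 %
Therefore Christiansen's uniformity coefficient CU = 81.5 %.


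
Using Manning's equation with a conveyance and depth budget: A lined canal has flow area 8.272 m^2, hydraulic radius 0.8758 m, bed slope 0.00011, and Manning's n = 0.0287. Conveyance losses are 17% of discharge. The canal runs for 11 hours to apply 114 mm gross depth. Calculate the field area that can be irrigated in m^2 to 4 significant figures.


Approach: apply Manning's equation with a conveyance and depth budget, Q = (1/n)*A*R^(2/3)*S^(1/2); Q_field = Q*(1-loss); Area = Q_field*t/(d/1000).
Step 1 — canal discharge (Manning's equation):
  Q = (1/0.0287) * 8.272 * 0.8758^(2/3) * 0.00011^(1/2) = 2.76712 m^3/s
Step 2 — delivered flow: Q_field = 2.76712*(1 - 17/100) = 2.29671 m^3/s
Step 3 — volume delivered: V = 2.29671 * 11*3600 = 90949.8 m^3
Step 4 — area served: A = V / (depth/1000) = 90949.8 / 0.114 = 797800 m^2
Therefore the field area that can be irrigated = 797800 m^2.


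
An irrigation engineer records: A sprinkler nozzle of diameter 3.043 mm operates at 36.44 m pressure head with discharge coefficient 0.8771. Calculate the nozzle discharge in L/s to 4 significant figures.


Approach: apply the orifice equation, Q = Cd*A*sqrt(2*g*h), A = pi*(d/2)^2.
A = pi*(3.043e-3/2)^2 = 7.27267e-06 m^2
Q = 0.8771 * 7.27267e-06 * sqrt(2*9.81*36.44) * 1000 = 0.1706 L/s
Therefore the nozzle discharge = 0.1706 L/s.


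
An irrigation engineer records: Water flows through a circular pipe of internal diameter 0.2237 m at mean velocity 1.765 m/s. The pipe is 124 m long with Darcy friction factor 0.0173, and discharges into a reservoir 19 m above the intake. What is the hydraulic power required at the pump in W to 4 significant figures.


Approach: apply continuity + Darcy-Weisbach + hydraulic power, Q = A*v; hf = f*(L/D)*(v^2/(2g)); H = static + hf; P = rho*g*Q*H.
Step 1 — flow rate (continuity, Q = A*v):
  A = pi*(0.2237/2)^2 = 0.0393027 m^2
  Q = 0.0393027 * 1.765 = 0.0693692 m^3/s
Step 2 — friction head loss (Darcy-Weisbach):
  hf = 0.0173 * (124/0.2237) * (1.765^2 / (2*9.81))
  hf = 1.52262 m
Step 3 — total head: H = 19 + 1.52262 = 20.5226 m
Step 4 — hydraulic power (P = rho*g*Q*H):
  P = 1000 * 9.81 * 0.0693692 * 20.5226 = 13970 W
Therefore the hydraulic power required at the pump = 13970 W.


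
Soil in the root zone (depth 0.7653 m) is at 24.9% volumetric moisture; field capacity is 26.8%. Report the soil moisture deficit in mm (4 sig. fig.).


Approach: apply the soil moisture deficit relation, SMD = (FC - theta)/100 * depth * 1000.
SMD = (26.8 - 24.9)/100 * 0.7653 * 1000 = 14.54 mm
Therefore the soil moisture deficit = 14.54 mm.


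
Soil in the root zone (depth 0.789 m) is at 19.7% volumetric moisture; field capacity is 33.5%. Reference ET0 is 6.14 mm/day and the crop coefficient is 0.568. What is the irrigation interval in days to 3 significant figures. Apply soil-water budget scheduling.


Approach: apply soil-water budget scheduling, SMD = (FC-theta)/100*depth*1000; ETc = ET0*Kc; interval = SMD/ETc.
Step 1 — soil moisture deficit:
  SMD = (33.5 - 19.7)/100 * 0.789 * 1000 = 108.88 mm
Step 2 — daily crop ET (ETc = ET0*Kc):
  ETc = 6.14 * 0.568 = 3.4875 mm/day
Step 3 — irrigation interval (SMD/ETc):
  interval = 108.88 / 3.4875 = 31.2 days
Therefore the irrigation interval = 31.2 days.


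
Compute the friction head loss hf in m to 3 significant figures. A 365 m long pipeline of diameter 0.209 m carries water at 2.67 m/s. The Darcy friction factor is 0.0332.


Approach: apply the Darcy-Weisbach equation, hf = f*(L/D)*(v^2/(2g)).
hf = 0.0332 * (365/0.209) * (2.67^2 / (2*9.81))
hf = 21.1 m
Therefore the friction head loss hf = 21.1 m.


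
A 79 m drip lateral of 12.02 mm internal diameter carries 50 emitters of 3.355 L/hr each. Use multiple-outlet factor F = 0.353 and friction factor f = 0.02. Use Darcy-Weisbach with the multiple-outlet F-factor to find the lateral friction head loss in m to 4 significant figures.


Approach: apply Darcy-Weisbach with the multiple-outlet F-factor, Q = n*q/(3600*1000) m^3/s; v = Q/A; hf = F*f*(L/D)*(v^2/(2g)).
Q = 50*3.355/(3600*1000) = 4.65972e-05 m^3/s
A = pi*(12.02e-3/2)^2 = 1.13475e-04 m^2, so v = Q/A = 0.410640 m/s
hf = 0.353*0.02*(79/0.01202)*(0.410640^2/(2*9.81)) = 0.3988 m
Therefore the lateral friction head loss = 0.3988 m.


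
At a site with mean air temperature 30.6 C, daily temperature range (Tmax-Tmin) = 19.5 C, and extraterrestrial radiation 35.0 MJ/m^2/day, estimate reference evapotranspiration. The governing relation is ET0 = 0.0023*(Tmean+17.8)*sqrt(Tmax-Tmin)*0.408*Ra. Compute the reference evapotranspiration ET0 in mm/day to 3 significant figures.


ET0 = 0.0023*(30.6+17.8)*sqrt(19.5)*0.408*35.0 = 7.02 mm/day
Therefore the reference evapotranspiration ET0 = 7.02 mm/day.


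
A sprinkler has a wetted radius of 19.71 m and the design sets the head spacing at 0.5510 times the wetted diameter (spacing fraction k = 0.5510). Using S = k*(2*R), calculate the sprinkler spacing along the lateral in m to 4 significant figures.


S = 0.5510 * (2 * 19.71) = 21.72 m
Therefore the sprinkler spacing along the lateral = 21.72 m.


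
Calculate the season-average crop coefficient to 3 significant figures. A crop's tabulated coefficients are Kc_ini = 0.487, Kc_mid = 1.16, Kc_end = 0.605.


Approach: apply a simple seasonal average, Kc_avg = (Kc_ini + Kc_mid + Kc_end)/3.
Kc_avg = (0.487 + 1.16 + 0.605)/3 = 0.751
Therefore the season-average crop coefficient = 0.751.


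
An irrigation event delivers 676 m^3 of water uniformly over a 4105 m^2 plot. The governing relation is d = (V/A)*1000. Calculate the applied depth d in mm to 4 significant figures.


d = (676 / 4105) * 1000 = 164.7 mm
Therefore the applied depth d = 164.7 mm.


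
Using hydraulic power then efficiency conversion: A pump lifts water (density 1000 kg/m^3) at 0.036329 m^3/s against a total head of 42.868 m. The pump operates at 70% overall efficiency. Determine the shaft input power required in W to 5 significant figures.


Approach: apply hydraulic power then efficiency conversion, P = rho*g*Q*H; P_in = P/eta.
Step 1 — hydraulic power (P = rho*g*Q*H):
  P = 1000 * 9.81 * 0.036329 * 42.868 = 15277.62 W
Step 2 — input power: P_in = P/eta = 15277.62 / 0.7 = 21825 W
Therefore the shaft input power required = 21825 W.


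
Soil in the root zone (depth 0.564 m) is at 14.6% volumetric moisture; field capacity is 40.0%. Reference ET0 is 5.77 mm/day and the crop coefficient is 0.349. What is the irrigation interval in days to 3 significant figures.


Approach: apply soil-water budget scheduling, SMD = (FC-theta)/100*depth*1000; ETc = ET0*Kc; interval = SMD/ETc.
Step 1 — soil moisture deficit:
  SMD = (40.0 - 14.6)/100 * 0.564 * 1000 = 143.26 mm
Step 2 — daily crop ET (ETc = ET0*Kc):
  ETc = 5.77 * 0.349 = 2.0137 mm/day
Step 3 — irrigation interval (SMD/ETc):
  interval = 143.26 / 2.0137 = 71.1 days
Therefore the irrigation interval = 71.1 days.


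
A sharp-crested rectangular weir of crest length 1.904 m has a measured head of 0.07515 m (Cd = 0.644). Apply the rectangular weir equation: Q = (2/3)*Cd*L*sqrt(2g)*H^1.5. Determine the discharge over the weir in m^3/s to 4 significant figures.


Q = (2/3)*0.644*1.904*sqrt(2*9.81)*0.07515^1.5 = 0.07459 m^3/s
Therefore the discharge over the weir = 0.07459 m^3/s.


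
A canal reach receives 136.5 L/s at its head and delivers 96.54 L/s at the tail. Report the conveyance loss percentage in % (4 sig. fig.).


Approach: apply the conveyance loss ratio, loss% = ((Q_head - Q_tail)/Q_head)*100.
loss = ((136.5 - 96.54)/136.5)*100 = 29.27 %
Therefore the conveyance loss percentage = 29.27 %.


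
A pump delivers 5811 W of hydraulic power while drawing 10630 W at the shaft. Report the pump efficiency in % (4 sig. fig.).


Approach: apply the efficiency ratio, eta = (P_out/P_in)*100.
eta = (5811 / 10630) * 100 = 54.67 %
Therefore the pump efficiency = 54.67 %.


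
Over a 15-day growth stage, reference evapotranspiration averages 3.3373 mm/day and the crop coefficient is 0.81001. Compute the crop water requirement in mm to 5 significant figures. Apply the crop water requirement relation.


Approach: apply the crop water requirement relation, CWR = ET0 * Kc * days.
CWR = 3.3373 * 0.81001 * 15 = 40.549 mm
Therefore the crop water requirement = 40.549 mm.


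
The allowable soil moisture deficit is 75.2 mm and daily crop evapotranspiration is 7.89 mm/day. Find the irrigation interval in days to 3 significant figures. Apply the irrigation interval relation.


Approach: apply the irrigation interval relation, interval = SMD / ETc.
interval = 75.2 / 7.89 = 9.53 days
Therefore the irrigation interval = 9.53 days.


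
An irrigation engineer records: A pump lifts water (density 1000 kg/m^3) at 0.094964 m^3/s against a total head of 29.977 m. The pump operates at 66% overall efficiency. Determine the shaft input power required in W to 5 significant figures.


Approach: apply hydraulic power then efficiency conversion, P = rho*g*Q*H; P_in = P/eta.
Step 1 — hydraulic power (P = rho*g*Q*H):
  P = 1000 * 9.81 * 0.094964 * 29.977 = 27926.48 W
Step 2 — input power: P_in = P/eta = 27926.48 / 0.66 = 42313 W
Therefore the shaft input power required = 42313 W.


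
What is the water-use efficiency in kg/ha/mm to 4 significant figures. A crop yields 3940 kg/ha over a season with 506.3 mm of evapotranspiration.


Approach: apply the water-use efficiency ratio, WUE = yield/ET.
WUE = 3940 / 506.3 = 7.782 kg/ha/mm
Therefore the water-use efficiency = 7.782 kg/ha/mm.


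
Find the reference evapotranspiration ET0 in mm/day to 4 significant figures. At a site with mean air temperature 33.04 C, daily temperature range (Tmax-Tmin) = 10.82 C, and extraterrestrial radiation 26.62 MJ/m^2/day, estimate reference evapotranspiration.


Approach: apply the Hargreaves-Samani method, ET0 = 0.0023*(Tmean+17.8)*sqrt(Tmax-Tmin)*0.408*Ra.
ET0 = 0.0023*(33.04+17.8)*sqrt(10.82)*0.408*26.62 = 4.177 mm/day
Therefore the reference evapotranspiration ET0 = 4.177 mm/day.


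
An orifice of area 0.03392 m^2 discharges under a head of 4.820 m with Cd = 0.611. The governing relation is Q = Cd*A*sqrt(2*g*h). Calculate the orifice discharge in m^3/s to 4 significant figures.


Q = 0.611 * 0.03392 * sqrt(2*9.81*4.820) = 0.2015 m^3/s
Therefore the orifice discharge = 0.2015 m^3/s.


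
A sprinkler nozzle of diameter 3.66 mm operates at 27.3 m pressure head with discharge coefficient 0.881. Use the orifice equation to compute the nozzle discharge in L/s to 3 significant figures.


Approach: apply the orifice equation, Q = Cd*A*sqrt(2*g*h), A = pi*(d/2)^2.
A = pi*(3.66e-3/2)^2 = 1.0521e-05 m^2
Q = 0.881 * 1.0521e-05 * sqrt(2*9.81*27.3) * 1000 = 0.215 L/s
Therefore the nozzle discharge = 0.215 L/s.


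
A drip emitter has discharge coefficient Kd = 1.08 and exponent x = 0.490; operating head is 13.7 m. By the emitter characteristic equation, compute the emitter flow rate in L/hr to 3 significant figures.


Approach: apply the emitter characteristic equation, q = Kd * h^x.
q = 1.08 * 13.7^0.490 = 3.89 L/hr
Therefore the emitter flow rate = 3.89 L/hr.


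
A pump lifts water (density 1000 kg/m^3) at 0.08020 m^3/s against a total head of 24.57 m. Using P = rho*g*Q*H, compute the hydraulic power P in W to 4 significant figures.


P = 1000 * 9.81 * 0.08020 * 24.57 = 19330 W
Therefore the hydraulic power P = 19330 W.
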